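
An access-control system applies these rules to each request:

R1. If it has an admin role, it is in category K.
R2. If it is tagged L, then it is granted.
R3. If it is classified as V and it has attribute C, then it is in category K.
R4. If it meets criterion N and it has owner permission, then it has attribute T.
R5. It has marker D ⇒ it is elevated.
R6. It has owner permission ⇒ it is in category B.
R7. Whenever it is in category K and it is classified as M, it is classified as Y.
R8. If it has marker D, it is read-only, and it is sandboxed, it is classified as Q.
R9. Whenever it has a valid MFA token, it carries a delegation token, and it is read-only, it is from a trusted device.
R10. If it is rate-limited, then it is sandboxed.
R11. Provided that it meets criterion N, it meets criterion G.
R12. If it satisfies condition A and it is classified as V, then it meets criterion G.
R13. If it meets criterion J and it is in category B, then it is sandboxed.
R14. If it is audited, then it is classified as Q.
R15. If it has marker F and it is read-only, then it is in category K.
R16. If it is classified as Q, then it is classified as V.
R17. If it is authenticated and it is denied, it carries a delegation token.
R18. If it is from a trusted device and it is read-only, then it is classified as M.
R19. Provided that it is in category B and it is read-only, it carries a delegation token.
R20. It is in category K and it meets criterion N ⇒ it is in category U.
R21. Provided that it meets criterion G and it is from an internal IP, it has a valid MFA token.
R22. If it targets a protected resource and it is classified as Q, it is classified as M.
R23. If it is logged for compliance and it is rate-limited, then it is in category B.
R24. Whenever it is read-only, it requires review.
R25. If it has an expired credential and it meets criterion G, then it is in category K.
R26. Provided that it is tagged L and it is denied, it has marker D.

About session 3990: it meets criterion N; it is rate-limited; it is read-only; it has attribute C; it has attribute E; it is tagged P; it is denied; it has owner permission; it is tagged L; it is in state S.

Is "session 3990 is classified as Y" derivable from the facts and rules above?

No

Forward chaining from the given facts derives: is granted, has attribute T, is in category B, is sandboxed, meets criterion G, carries a delegation token, requires review, has marker D, is elevated, is classified as Q, is classified as V, is in category K, is in category U.
The only rule concluding "it is classified as Y" is R7, which needs "it is classified as M"; that is never established.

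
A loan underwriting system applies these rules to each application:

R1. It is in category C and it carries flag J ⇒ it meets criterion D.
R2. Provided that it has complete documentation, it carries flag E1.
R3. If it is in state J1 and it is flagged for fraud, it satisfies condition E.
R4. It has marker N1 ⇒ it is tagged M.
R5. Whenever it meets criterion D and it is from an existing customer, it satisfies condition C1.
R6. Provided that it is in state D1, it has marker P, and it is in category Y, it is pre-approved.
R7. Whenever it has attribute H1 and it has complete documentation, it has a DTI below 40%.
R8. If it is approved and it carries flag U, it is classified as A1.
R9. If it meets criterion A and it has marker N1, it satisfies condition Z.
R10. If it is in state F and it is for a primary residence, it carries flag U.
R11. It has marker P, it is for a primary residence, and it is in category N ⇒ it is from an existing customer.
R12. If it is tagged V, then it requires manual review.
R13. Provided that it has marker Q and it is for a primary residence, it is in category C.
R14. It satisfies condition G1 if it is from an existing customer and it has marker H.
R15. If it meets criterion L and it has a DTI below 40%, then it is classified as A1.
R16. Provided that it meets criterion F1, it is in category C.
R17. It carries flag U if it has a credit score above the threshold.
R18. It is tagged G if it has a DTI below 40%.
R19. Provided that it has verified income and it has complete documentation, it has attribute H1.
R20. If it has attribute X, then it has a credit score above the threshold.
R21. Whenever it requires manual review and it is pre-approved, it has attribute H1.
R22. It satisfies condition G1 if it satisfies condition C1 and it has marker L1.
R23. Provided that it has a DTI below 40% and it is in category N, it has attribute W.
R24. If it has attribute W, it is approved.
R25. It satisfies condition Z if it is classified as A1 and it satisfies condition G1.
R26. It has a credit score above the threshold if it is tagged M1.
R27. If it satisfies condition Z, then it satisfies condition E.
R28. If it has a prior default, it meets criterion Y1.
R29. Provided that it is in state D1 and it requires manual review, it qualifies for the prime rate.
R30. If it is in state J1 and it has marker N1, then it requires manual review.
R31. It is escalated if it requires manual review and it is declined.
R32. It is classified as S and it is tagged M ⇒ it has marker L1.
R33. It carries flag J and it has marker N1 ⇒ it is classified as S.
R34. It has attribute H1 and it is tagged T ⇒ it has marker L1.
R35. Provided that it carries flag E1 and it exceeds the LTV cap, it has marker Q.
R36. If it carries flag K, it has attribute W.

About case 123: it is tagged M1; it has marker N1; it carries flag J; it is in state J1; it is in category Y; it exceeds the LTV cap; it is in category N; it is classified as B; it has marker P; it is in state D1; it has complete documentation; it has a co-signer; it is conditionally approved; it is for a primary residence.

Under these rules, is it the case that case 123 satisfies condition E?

Yes

By R2 (it has complete documentation): it carries flag E1.
By R4 (it has marker N1): it is tagged M.
By R6 (it is in state D1, it has marker P, it is in category Y): it is pre-approved.
By R11 (it has marker P, it is for a primary residence, it is in category N): it is from an existing customer.
By R26 (it is tagged M1): it has a credit score above the threshold.
By R30 (it is in state J1, it has marker N1): it requires manual review.
By R33 (it carries flag J, it has marker N1): it is classified as S.
By R35 (it carries flag E1, it exceeds the LTV cap): it has marker Q.
By R13 (it has marker Q, it is for a primary residence): it is in category C.
By R17 (it has a credit score above the threshold): it carries flag U.
By R21 (it requires manual review, it is pre-approved): it has attribute H1.
By R32 (it is classified as S, it is tagged M): it has marker L1.
By R1 (it is in category C, it carries flag J): it meets criterion D.
By R5 (it meets criterion D, it is from an existing customer): it satisfies condition C1.
By R7 (it has attribute H1, it has complete documentation): it has a DTI below 40%.
By R22 (it satisfies condition C1, it has marker L1): it satisfies condition G1.
By R23 (it has a DTI below 40%, it is in category N): it has attribute W.
By R24 (it has attribute W): it is approved.
By R8 (it is approved, it carries flag U): it is classified as A1.
By R25 (it is classified as A1, it satisfies condition G1): it satisfies condition Z.
By R27 (it satisfies condition Z): it satisfies condition E.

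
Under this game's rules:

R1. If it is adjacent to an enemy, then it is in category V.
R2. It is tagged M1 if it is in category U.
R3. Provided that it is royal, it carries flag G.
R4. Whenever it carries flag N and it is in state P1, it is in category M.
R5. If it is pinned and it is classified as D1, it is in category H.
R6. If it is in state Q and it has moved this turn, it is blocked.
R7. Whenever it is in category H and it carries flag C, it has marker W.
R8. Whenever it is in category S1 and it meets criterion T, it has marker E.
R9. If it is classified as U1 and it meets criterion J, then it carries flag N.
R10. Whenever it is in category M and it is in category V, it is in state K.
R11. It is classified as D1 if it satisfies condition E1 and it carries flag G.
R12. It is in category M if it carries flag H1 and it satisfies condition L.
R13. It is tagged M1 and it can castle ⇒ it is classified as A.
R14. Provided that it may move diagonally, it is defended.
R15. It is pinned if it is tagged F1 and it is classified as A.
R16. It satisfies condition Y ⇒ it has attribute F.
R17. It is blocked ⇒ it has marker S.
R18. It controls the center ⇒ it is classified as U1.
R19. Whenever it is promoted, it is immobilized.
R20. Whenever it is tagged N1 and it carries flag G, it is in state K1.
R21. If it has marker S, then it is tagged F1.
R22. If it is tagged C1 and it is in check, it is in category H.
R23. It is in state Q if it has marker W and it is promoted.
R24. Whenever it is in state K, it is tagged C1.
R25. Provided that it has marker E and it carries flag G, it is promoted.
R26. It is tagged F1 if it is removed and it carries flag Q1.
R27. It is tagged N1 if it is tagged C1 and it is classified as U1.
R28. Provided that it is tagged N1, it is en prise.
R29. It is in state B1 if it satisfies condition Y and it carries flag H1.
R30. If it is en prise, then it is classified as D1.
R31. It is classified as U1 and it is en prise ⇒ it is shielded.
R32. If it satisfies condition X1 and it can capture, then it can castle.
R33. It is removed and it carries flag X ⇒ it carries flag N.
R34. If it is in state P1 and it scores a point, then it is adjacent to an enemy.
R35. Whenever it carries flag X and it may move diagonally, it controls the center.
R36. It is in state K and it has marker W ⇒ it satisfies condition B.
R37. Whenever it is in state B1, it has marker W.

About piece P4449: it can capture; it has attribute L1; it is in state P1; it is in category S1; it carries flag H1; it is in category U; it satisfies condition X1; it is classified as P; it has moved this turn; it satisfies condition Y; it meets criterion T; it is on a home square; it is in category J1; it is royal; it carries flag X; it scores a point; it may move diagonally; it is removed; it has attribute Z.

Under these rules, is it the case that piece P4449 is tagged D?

Forward chaining from the given facts derives: is tagged M1, carries flag G, has marker E, is defended, has attribute F, is promoted, is in state B1, can castle, carries flag N, is adjacent to an enemy, controls the center, has marker W, is in category V, is in category M, is in state K, is classified as A, is classified as U1, is immobilized, is in state Q, is tagged C1, is tagged N1, is en prise, is classified as D1, is shielded, satisfies condition B, is blocked, has marker S, is in state K1, is tagged F1, is pinned, is in category H.
No rule has "it is tagged D" as its conclusion, and it is not among the given facts.

No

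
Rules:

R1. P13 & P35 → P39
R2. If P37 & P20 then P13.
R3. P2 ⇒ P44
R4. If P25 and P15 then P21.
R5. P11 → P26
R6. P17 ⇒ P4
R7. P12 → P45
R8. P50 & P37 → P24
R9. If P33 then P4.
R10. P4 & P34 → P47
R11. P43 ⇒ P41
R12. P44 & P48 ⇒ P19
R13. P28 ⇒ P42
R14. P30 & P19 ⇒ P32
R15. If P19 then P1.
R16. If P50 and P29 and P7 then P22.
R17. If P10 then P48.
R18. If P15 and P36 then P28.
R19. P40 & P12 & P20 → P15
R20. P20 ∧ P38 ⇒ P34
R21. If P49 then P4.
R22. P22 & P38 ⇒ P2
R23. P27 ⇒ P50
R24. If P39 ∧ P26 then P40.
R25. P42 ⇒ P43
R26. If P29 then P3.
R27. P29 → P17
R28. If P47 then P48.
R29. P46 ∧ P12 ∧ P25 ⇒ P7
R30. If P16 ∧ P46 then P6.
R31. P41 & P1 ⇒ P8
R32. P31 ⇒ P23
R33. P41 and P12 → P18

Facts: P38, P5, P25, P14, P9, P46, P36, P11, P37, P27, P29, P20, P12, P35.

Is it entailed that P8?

Yes

P13  (by R2: P37, P20)
P26  (by R5: P11)
P34  (by R20: P20, P38)
P50  (by R23: P27)
P17  (by R27: P29)
P7  (by R29: P46, P12, P25)
P39  (by R1: P13, P35)
P4  (by R6: P17)
P47  (by R10: P4, P34)
P22  (by R16: P50, P29, P7)
P2  (by R22: P22, P38)
P40  (by R24: P39, P26)
P48  (by R28: P47)
P44  (by R3: P2)
P19  (by R12: P44, P48)
P1  (by R15: P19)
P15  (by R19: P40, P12, P20)
P28  (by R18: P15, P36)
P42  (by R13: P28)
P43  (by R25: P42)
P41  (by R11: P43)
P8  (by R31: P41, P1)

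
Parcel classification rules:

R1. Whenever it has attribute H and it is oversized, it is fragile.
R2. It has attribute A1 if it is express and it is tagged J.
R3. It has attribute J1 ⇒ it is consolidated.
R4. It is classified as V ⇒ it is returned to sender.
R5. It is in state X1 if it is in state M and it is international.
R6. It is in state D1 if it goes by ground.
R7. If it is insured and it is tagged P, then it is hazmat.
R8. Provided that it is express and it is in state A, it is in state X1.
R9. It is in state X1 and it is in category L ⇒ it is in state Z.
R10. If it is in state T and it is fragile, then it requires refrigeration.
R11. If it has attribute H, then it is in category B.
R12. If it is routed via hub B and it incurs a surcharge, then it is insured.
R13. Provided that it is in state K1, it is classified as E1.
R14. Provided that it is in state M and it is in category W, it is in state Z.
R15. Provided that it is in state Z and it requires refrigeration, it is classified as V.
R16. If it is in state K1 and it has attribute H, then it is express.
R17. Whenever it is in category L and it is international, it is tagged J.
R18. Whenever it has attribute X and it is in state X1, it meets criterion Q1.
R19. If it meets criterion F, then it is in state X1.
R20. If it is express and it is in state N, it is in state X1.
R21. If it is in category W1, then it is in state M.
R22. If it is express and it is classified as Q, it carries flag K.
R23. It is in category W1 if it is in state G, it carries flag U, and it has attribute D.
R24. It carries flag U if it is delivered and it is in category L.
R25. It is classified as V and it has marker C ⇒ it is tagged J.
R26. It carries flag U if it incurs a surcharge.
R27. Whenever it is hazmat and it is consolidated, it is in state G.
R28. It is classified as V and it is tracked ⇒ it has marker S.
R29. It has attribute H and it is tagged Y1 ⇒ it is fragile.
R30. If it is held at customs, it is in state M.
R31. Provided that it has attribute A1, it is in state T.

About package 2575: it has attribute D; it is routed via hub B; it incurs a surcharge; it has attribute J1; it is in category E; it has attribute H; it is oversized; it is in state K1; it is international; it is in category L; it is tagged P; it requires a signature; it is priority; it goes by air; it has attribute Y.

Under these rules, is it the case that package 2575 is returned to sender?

By R1 (it has attribute H, it is oversized): it is fragile.
By R3 (it has attribute J1): it is consolidated.
By R12 (it is routed via hub B, it incurs a surcharge): it is insured.
By R16 (it is in state K1, it has attribute H): it is express.
By R17 (it is in category L, it is international): it is tagged J.
By R26 (it incurs a surcharge): it carries flag U.
By R2 (it is express, it is tagged J): it has attribute A1.
By R7 (it is insured, it is tagged P): it is hazmat.
By R27 (it is hazmat, it is consolidated): it is in state G.
By R31 (it has attribute A1): it is in state T.
By R10 (it is in state T, it is fragile): it requires refrigeration.
By R23 (it is in state G, it carries flag U, it has attribute D): it is in category W1.
By R21 (it is in category W1): it is in state M.
By R5 (it is in state M, it is international): it is in state X1.
By R9 (it is in state X1, it is in category L): it is in state Z.
By R15 (it is in state Z, it requires refrigeration): it is classified as V.
By R4 (it is classified as V): it is returned to sender.

Yes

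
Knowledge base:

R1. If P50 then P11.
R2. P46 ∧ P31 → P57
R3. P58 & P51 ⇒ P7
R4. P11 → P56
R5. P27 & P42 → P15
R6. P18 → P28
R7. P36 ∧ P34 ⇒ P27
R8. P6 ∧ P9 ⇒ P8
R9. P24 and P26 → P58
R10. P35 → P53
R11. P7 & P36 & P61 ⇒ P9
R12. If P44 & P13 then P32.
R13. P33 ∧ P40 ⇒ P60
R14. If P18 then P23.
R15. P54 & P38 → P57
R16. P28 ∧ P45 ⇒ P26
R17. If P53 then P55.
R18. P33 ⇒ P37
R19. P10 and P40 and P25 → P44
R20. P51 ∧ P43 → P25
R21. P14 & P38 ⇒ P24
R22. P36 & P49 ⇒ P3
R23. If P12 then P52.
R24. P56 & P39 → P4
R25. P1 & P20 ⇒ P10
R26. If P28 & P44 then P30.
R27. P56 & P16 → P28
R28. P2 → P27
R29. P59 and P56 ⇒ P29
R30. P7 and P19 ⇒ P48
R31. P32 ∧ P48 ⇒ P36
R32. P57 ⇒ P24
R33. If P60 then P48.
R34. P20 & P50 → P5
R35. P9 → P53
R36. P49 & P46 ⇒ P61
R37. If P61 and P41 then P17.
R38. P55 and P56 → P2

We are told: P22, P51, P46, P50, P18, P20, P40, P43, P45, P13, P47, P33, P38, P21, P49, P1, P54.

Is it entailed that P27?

Yes

P11  (by R1: P50)
P56  (by R4: P11)
P28  (by R6: P18)
P60  (by R13: P33, P40)
P57  (by R15: P54, P38)
P26  (by R16: P28, P45)
P25  (by R20: P51, P43)
P10  (by R25: P1, P20)
P24  (by R32: P57)
P48  (by R33: P60)
P61  (by R36: P49, P46)
P58  (by R9: P24, P26)
P44  (by R19: P10, P40, P25)
P7  (by R3: P58, P51)
P32  (by R12: P44, P13)
P36  (by R31: P32, P48)
P9  (by R11: P7, P36, P61)
P53  (by R35: P9)
P55  (by R17: P53)
P2  (by R38: P55, P56)
P27  (by R28: P2)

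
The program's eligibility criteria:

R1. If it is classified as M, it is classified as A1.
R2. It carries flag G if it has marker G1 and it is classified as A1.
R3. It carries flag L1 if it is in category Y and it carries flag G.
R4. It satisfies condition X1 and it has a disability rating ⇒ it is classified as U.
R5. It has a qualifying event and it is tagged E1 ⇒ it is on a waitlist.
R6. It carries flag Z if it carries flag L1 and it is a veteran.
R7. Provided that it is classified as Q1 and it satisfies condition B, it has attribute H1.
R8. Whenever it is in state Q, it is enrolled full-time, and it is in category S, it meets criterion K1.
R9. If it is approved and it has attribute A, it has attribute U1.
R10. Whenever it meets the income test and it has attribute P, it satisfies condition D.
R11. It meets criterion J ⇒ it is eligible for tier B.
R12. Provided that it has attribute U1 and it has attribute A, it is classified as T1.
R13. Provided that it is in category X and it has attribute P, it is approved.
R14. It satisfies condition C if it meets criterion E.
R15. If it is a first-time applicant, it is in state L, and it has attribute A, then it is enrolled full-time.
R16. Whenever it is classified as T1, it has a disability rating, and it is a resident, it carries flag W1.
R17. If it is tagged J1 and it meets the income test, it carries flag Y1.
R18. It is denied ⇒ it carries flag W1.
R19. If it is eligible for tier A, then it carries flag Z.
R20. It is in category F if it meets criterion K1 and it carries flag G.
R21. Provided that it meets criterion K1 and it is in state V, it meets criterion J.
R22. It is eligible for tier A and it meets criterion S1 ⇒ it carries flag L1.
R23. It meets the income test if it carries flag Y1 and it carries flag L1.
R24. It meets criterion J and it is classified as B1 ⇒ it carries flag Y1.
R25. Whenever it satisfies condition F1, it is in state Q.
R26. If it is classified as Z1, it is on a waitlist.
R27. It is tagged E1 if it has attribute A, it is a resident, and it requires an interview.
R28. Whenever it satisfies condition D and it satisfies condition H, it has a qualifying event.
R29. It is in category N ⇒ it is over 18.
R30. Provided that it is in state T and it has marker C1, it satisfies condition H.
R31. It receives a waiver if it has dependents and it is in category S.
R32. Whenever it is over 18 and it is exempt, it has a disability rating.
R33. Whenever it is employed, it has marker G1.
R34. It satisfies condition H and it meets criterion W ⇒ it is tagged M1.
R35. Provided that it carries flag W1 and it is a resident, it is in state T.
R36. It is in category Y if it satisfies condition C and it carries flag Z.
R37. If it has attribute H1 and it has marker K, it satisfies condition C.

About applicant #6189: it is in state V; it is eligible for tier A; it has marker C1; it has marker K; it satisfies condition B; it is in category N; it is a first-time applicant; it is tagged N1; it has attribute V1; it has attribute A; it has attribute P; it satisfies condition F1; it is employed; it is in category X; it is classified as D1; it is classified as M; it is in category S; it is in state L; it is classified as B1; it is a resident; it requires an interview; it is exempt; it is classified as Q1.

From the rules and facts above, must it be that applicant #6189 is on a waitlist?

Yes

By R1 (it is classified as M): it is classified as A1.
By R7 (it is classified as Q1, it satisfies condition B): it has attribute H1.
By R13 (it is in category X, it has attribute P): it is approved.
By R15 (it is a first-time applicant, it is in state L, it has attribute A): it is enrolled full-time.
By R19 (it is eligible for tier A): it carries flag Z.
By R25 (it satisfies condition F1): it is in state Q.
By R27 (it has attribute A, it is a resident, it requires an interview): it is tagged E1.
By R29 (it is in category N): it is over 18.
By R32 (it is over 18, it is exempt): it has a disability rating.
By R33 (it is employed): it has marker G1.
By R37 (it has attribute H1, it has marker K): it satisfies condition C.
By R2 (it has marker G1, it is classified as A1): it carries flag G.
By R8 (it is in state Q, it is enrolled full-time, it is in category S): it meets criterion K1.
By R9 (it is approved, it has attribute A): it has attribute U1.
By R12 (it has attribute U1, it has attribute A): it is classified as T1.
By R16 (it is classified as T1, it has a disability rating, it is a resident): it carries flag W1.
By R21 (it meets criterion K1, it is in state V): it meets criterion J.
By R24 (it meets criterion J, it is classified as B1): it carries flag Y1.
By R35 (it carries flag W1, it is a resident): it is in state T.
By R36 (it satisfies condition C, it carries flag Z): it is in category Y.
By R3 (it is in category Y, it carries flag G): it carries flag L1.
By R23 (it carries flag Y1, it carries flag L1): it meets the income test.
By R30 (it is in state T, it has marker C1): it satisfies condition H.
By R10 (it meets the income test, it has attribute P): it satisfies condition D.
By R28 (it satisfies condition D, it satisfies condition H): it has a qualifying event.
By R5 (it has a qualifying event, it is tagged E1): it is on a waitlist.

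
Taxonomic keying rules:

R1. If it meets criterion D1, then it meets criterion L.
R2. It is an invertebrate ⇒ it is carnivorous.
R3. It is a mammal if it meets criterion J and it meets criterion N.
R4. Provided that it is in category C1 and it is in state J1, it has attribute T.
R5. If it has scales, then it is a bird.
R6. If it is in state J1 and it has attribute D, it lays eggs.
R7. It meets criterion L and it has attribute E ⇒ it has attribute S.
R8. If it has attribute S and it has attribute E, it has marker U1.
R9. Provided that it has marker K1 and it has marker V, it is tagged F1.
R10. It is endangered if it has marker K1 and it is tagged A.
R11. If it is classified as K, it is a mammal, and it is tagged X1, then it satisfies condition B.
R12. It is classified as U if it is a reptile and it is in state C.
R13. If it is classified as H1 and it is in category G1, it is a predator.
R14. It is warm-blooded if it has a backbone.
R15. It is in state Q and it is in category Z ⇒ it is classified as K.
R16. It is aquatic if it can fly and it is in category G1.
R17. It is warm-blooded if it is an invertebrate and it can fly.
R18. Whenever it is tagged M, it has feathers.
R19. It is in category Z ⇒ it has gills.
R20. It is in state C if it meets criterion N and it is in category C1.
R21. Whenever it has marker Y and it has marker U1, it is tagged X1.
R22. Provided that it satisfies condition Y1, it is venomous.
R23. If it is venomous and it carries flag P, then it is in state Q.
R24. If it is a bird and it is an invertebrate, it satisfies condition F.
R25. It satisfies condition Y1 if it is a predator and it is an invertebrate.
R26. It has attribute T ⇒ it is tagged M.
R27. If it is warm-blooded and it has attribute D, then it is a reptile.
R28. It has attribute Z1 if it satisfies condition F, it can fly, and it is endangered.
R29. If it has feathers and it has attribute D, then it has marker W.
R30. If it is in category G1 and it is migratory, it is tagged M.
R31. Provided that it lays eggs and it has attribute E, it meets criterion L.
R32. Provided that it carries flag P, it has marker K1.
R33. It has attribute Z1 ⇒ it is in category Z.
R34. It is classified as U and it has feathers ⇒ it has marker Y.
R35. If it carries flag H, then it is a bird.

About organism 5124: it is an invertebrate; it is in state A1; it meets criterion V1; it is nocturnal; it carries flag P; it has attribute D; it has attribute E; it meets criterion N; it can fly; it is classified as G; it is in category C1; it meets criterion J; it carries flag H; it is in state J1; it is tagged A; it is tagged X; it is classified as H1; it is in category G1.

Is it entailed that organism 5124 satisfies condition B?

By R3 (it meets criterion J, it meets criterion N): it is a mammal.
By R4 (it is in category C1, it is in state J1): it has attribute T.
By R6 (it is in state J1, it has attribute D): it lays eggs.
By R13 (it is classified as H1, it is in category G1): it is a predator.
By R17 (it is an invertebrate, it can fly): it is warm-blooded.
By R20 (it meets criterion N, it is in category C1): it is in state C.
By R25 (it is a predator, it is an invertebrate): it satisfies condition Y1.
By R26 (it has attribute T): it is tagged M.
By R27 (it is warm-blooded, it has attribute D): it is a reptile.
By R31 (it lays eggs, it has attribute E): it meets criterion L.
By R32 (it carries flag P): it has marker K1.
By R35 (it carries flag H): it is a bird.
By R7 (it meets criterion L, it has attribute E): it has attribute S.
By R8 (it has attribute S, it has attribute E): it has marker U1.
By R10 (it has marker K1, it is tagged A): it is endangered.
By R12 (it is a reptile, it is in state C): it is classified as U.
By R18 (it is tagged M): it has feathers.
By R22 (it satisfies condition Y1): it is venomous.
By R23 (it is venomous, it carries flag P): it is in state Q.
By R24 (it is a bird, it is an invertebrate): it satisfies condition F.
By R28 (it satisfies condition F, it can fly, it is endangered): it has attribute Z1.
By R33 (it has attribute Z1): it is in category Z.
By R34 (it is classified as U, it has feathers): it has marker Y.
By R15 (it is in state Q, it is in category Z): it is classified as K.
By R21 (it has marker Y, it has marker U1): it is tagged X1.
By R11 (it is classified as K, it is a mammal, it is tagged X1): it satisfies condition B.

Yes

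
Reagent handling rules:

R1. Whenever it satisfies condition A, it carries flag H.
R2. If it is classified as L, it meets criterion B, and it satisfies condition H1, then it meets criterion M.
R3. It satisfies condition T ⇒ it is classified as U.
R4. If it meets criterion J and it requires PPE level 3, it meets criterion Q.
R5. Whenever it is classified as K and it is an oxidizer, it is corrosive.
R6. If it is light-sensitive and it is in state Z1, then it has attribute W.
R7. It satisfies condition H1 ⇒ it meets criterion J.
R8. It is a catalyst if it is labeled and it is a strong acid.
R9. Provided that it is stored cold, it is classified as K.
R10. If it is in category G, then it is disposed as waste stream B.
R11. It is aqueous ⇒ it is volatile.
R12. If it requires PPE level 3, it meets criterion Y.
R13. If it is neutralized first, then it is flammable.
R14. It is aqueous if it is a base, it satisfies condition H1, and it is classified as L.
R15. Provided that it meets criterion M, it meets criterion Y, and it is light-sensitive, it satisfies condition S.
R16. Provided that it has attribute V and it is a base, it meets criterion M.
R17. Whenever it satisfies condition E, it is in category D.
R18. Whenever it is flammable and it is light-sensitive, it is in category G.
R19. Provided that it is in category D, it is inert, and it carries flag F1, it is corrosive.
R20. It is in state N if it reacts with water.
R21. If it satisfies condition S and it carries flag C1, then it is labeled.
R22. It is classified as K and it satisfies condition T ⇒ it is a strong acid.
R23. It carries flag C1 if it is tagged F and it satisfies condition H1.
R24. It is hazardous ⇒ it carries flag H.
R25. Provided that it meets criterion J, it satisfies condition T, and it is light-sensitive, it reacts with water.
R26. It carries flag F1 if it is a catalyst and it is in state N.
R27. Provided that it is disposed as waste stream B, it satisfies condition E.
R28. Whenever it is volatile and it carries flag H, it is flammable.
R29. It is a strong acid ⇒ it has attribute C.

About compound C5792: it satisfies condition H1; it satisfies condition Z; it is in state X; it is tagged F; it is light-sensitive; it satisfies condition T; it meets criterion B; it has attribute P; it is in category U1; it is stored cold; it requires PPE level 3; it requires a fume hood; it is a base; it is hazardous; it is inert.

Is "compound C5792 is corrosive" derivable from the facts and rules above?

Forward chaining from the given facts derives: is classified as U, meets criterion J, is classified as K, meets criterion Y, is a strong acid, carries flag C1, carries flag H, reacts with water, has attribute C, meets criterion Q, is in state N.
Rules concluding "it is corrosive": R5 needs "it is an oxidizer"; R19 needs "it is in category D" — none of these are established.

No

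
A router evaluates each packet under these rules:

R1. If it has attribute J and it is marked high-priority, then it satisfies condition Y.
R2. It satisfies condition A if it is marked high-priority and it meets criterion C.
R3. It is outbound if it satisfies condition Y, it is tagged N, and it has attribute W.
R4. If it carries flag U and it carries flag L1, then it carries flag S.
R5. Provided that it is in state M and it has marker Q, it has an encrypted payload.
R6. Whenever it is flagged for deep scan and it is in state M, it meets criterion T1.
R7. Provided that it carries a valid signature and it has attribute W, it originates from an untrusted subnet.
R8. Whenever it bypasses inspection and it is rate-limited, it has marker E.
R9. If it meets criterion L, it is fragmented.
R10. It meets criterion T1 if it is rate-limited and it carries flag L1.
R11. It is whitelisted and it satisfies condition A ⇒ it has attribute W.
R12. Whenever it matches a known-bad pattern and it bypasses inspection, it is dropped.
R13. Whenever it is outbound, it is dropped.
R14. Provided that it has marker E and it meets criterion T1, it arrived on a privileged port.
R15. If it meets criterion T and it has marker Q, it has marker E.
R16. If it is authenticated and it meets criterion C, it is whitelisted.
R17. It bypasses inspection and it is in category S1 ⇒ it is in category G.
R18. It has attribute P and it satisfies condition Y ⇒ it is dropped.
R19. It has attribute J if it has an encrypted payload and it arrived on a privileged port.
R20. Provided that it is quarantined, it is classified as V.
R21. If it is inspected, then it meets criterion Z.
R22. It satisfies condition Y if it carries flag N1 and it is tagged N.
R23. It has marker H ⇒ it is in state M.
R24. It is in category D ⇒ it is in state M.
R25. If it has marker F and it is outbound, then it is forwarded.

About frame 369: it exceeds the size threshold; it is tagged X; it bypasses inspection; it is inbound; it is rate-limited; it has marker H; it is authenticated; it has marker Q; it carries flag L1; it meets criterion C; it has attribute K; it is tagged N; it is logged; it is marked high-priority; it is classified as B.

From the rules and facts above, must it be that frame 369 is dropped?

By R2 (it is marked high-priority, it meets criterion C): it satisfies condition A.
By R8 (it bypasses inspection, it is rate-limited): it has marker E.
By R10 (it is rate-limited, it carries flag L1): it meets criterion T1.
By R14 (it has marker E, it meets criterion T1): it arrived on a privileged port.
By R16 (it is authenticated, it meets criterion C): it is whitelisted.
By R23 (it has marker H): it is in state M.
By R5 (it is in state M, it has marker Q): it has an encrypted payload.
By R11 (it is whitelisted, it satisfies condition A): it has attribute W.
By R19 (it has an encrypted payload, it arrived on a privileged port): it has attribute J.
By R1 (it has attribute J, it is marked high-priority): it satisfies condition Y.
By R3 (it satisfies condition Y, it is tagged N, it has attribute W): it is outbound.
By R13 (it is outbound): it is dropped.

Yes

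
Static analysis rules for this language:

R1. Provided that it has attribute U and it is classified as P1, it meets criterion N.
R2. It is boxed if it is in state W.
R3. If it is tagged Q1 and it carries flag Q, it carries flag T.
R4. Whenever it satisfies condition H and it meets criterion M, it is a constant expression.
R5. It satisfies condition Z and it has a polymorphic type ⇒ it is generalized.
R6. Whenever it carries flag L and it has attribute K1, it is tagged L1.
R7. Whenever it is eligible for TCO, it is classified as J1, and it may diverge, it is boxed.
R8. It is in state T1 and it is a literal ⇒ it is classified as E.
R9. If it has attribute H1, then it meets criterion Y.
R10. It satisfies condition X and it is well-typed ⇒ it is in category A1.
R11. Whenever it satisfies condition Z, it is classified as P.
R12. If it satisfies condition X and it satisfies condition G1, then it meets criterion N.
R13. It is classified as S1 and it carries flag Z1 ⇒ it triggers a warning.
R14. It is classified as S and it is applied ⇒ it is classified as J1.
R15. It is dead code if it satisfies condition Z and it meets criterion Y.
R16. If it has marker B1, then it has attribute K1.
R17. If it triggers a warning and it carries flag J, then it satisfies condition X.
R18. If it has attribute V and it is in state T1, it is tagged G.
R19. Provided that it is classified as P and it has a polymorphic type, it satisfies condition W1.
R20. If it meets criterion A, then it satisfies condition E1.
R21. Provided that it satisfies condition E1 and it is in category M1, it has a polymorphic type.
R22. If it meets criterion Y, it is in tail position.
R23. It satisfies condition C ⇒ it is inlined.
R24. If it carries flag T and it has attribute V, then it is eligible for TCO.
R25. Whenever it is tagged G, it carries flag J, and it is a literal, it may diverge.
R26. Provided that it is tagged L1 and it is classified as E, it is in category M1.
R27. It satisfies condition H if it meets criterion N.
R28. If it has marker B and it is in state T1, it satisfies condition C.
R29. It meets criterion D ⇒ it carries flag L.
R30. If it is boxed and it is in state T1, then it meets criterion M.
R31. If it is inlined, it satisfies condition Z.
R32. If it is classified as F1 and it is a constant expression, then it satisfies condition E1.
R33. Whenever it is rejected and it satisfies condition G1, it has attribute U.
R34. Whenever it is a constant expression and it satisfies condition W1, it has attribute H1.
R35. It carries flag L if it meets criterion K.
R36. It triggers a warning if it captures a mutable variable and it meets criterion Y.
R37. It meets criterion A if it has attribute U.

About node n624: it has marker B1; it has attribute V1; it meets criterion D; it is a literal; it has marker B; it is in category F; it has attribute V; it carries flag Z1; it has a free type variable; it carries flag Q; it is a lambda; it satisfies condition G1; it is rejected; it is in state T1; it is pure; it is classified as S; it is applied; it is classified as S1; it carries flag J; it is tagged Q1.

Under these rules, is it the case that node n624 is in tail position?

Yes

By R3 (it is tagged Q1, it carries flag Q): it carries flag T.
By R8 (it is in state T1, it is a literal): it is classified as E.
By R13 (it is classified as S1, it carries flag Z1): it triggers a warning.
By R14 (it is classified as S, it is applied): it is classified as J1.
By R16 (it has marker B1): it has attribute K1.
By R17 (it triggers a warning, it carries flag J): it satisfies condition X.
By R18 (it has attribute V, it is in state T1): it is tagged G.
By R24 (it carries flag T, it has attribute V): it is eligible for TCO.
By R25 (it is tagged G, it carries flag J, it is a literal): it may diverge.
By R28 (it has marker B, it is in state T1): it satisfies condition C.
By R29 (it meets criterion D): it carries flag L.
By R33 (it is rejected, it satisfies condition G1): it has attribute U.
By R37 (it has attribute U): it meets criterion A.
By R6 (it carries flag L, it has attribute K1): it is tagged L1.
By R7 (it is eligible for TCO, it is classified as J1, it may diverge): it is boxed.
By R12 (it satisfies condition X, it satisfies condition G1): it meets criterion N.
By R20 (it meets criterion A): it satisfies condition E1.
By R23 (it satisfies condition C): it is inlined.
By R26 (it is tagged L1, it is classified as E): it is in category M1.
By R27 (it meets criterion N): it satisfies condition H.
By R30 (it is boxed, it is in state T1): it meets criterion M.
By R31 (it is inlined): it satisfies condition Z.
By R4 (it satisfies condition H, it meets criterion M): it is a constant expression.
By R11 (it satisfies condition Z): it is classified as P.
By R21 (it satisfies condition E1, it is in category M1): it has a polymorphic type.
By R19 (it is classified as P, it has a polymorphic type): it satisfies condition W1.
By R34 (it is a constant expression, it satisfies condition W1): it has attribute H1.
By R9 (it has attribute H1): it meets criterion Y.
By R22 (it meets criterion Y): it is in tail position.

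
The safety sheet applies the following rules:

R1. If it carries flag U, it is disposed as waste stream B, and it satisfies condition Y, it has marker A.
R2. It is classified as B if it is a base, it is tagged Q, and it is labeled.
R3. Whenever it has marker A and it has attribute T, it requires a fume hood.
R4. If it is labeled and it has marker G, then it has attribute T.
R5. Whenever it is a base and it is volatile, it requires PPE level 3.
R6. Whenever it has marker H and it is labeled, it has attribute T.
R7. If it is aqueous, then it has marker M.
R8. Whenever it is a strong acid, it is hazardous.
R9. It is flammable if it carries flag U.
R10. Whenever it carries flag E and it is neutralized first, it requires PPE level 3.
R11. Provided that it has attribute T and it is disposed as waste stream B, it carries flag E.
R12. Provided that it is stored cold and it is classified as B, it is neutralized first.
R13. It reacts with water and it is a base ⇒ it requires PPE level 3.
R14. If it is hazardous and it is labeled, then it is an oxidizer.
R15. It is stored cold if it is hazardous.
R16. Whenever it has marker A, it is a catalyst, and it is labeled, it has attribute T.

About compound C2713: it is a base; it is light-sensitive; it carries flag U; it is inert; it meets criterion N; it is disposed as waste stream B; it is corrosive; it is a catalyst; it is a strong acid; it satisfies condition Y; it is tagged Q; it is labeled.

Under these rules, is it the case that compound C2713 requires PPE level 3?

Yes

By R1 (it carries flag U, it is disposed as waste stream B, it satisfies condition Y): it has marker A.
By R2 (it is a base, it is tagged Q, it is labeled): it is classified as B.
By R8 (it is a strong acid): it is hazardous.
By R15 (it is hazardous): it is stored cold.
By R16 (it has marker A, it is a catalyst, it is labeled): it has attribute T.
By R11 (it has attribute T, it is disposed as waste stream B): it carries flag E.
By R12 (it is stored cold, it is classified as B): it is neutralized first.
By R10 (it carries flag E, it is neutralized first): it requires PPE level 3.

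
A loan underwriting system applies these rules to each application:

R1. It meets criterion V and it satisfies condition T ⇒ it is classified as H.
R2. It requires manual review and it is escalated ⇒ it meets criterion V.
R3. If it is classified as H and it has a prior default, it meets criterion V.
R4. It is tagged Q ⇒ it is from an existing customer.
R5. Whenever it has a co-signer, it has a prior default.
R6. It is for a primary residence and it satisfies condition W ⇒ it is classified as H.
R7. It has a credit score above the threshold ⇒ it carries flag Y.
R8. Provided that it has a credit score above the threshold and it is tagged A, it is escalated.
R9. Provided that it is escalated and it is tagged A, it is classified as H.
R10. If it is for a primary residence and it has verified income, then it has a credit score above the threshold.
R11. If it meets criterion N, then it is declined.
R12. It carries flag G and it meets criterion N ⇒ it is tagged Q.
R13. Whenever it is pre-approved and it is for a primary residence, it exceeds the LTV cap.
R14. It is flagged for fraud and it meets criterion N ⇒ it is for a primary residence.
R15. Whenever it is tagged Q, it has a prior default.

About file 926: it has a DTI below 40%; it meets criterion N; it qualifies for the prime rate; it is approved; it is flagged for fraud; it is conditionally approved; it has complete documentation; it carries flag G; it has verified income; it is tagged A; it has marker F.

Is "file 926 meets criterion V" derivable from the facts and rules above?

Yes

By R12 (it carries flag G, it meets criterion N): it is tagged Q.
By R14 (it is flagged for fraud, it meets criterion N): it is for a primary residence.
By R15 (it is tagged Q): it has a prior default.
By R10 (it is for a primary residence, it has verified income): it has a credit score above the threshold.
By R8 (it has a credit score above the threshold, it is tagged A): it is escalated.
By R9 (it is escalated, it is tagged A): it is classified as H.
By R3 (it is classified as H, it has a prior default): it meets criterion V.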